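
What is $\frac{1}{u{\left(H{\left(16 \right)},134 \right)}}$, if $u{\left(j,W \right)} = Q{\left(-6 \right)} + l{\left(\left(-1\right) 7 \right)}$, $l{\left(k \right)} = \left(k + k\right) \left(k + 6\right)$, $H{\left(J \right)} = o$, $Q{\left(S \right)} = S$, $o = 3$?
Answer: $\frac{1}{8} \approx 0.125$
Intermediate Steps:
$H{\left(J \right)} = 3$
$l{\left(k \right)} = 2 k \left(6 + k\right)$
$u{\left(j,W \right)} = 8$ ($u{\left(j,W \right)} = -6 + 2 \left(\left(-1\right) 7\right) \left(6 - 7\right) = -6 + 2 \left(-7\right) \left(6 - 7\right) = -6 + 2 \left(-7\right) \left(-1\right) = -6 + 14 = 8$)
$\frac{1}{u{\left(H{\left(16 \right)},134 \right)}} = \frac{1}{8}$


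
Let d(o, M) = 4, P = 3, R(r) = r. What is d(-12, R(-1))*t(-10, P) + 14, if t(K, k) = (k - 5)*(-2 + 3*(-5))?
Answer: 150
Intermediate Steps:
t(K, k) = 85 - 17*k (t(K, k) = (-5 + k)*(-2 - 15) = (-5 + k)*(-17) = 85 - 17*k)
d(-12, R(-1))*t(-10, P) + 14 = 4*(85 - 17*3) + 14 = 4*(85 - 51) + 14 = 4*34 + 14 = 136 + 14 = 150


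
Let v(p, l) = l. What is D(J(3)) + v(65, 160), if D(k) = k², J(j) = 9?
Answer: 241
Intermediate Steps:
D(J(3)) + v(65, 160) = 9² + 160 = 81 + 160 = 241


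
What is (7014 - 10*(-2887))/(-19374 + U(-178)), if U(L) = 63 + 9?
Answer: -17942/9651 ≈ -1.8591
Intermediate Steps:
U(L) = 72
(7014 - 10*(-2887))/(-19374 + U(-178)) = (7014 - 10*(-2887))/(-19374 + 72) = (7014 + 28870)/(-19302) = 35884*(-1/19302) = -17942/9651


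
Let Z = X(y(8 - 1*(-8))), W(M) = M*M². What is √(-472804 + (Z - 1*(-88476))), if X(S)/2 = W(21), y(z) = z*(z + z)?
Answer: I*√365806 ≈ 604.82*I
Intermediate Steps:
y(z) = 2*z² (y(z) = z*(2*z) = 2*z²)
W(M) = M³
X(S) = 18522 (X(S) = 2*21³ = 2*9261 = 18522)
Z = 18522
√(-472804 + (Z - 1*(-88476))) = √(-472804 + (18522 - 1*(-88476))) = √(-472804 + (18522 + 88476)) = √(-472804 + 106998) = √(-365806) = I*√365806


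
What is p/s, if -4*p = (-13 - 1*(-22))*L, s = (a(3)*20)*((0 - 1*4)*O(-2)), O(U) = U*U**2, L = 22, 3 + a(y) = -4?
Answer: 99/8960 ≈ 0.011049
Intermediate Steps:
a(y) = -7 (a(y) = -3 - 4 = -7)
O(U) = U**3
s = -4480 (s = (-7*20)*((0 - 1*4)*(-2)**3) = -140*(0 - 4)*(-8) = -(-560)*(-8) = -140*32 = -4480)
p = -99/2 (p = -(-13 - 1*(-22))*22/4 = -(-13 + 22)*22/4 = -9*22/4 = -1/4*198 = -99/2 ≈ -49.500)
p/s = -99/2/(-4480) = -99/2*(-1/4480) = 99/8960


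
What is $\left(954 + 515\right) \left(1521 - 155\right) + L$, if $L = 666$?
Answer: $2007320$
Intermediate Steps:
$\left(954 + 515\right) \left(1521 - 155\right) + L = \left(954 + 515\right) \left(1521 - 155\right) + 666 = 1469 \cdot 1366 + 666 = 2006654 + 666 = 2007320$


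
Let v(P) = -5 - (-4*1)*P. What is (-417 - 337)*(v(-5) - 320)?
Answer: 260130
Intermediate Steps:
v(P) = -5 + 4*P (v(P) = -5 - (-4)*P = -5 + 4*P)
(-417 - 337)*(v(-5) - 320) = (-417 - 337)*((-5 + 4*(-5)) - 320) = -754*((-5 - 20) - 320) = -754*(-25 - 320) = -754*(-345) = 260130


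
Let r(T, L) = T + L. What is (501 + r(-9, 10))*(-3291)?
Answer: -1652082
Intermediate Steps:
r(T, L) = L + T
(501 + r(-9, 10))*(-3291) = (501 + (10 - 9))*(-3291) = (501 + 1)*(-3291) = 502*(-3291) = -1652082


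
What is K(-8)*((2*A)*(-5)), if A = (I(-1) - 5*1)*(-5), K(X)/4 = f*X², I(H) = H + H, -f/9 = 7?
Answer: 5644800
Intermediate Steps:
f = -63 (f = -9*7 = -63)
I(H) = 2*H
K(X) = -252*X² (K(X) = 4*(-63*X²) = -252*X²)
A = 35 (A = (2*(-1) - 5*1)*(-5) = (-2 - 5)*(-5) = -7*(-5) = 35)
K(-8)*((2*A)*(-5)) = (-252*(-8)²)*((2*35)*(-5)) = (-252*64)*(70*(-5)) = -16128*(-350) = 5644800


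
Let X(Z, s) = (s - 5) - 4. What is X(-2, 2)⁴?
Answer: 2401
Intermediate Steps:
X(Z, s) = -9 + s (X(Z, s) = (-5 + s) - 4 = -9 + s)
X(-2, 2)⁴ = (-9 + 2)⁴ = (-7)⁴ = 2401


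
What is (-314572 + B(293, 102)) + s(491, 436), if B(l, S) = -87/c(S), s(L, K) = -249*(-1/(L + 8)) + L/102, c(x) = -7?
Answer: -112071278617/356286 ≈ -3.1455e+5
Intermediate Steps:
s(L, K) = -249/(-8 - L) + L/102 (s(L, K) = -249*(-1/(8 + L)) + L*(1/102) = -249/(-8 - L) + L/102)
B(l, S) = 87/7 (B(l, S) = -87/(-7) = -87*(-1/7) = 87/7)
(-314572 + B(293, 102)) + s(491, 436) = (-314572 + 87/7) + (25398 + 491**2 + 8*491)/(102*(8 + 491)) = -2201917/7 + (1/102)*(25398 + 241081 + 3928)/499 = -2201917/7 + (1/102)*(1/499)*270407 = -2201917/7 + 270407/50898 = -112071278617/356286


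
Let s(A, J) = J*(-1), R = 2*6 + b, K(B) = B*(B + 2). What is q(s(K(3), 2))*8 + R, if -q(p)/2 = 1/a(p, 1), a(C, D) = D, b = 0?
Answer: -4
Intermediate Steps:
K(B) = B*(2 + B)
R = 12 (R = 2*6 + 0 = 12 + 0 = 12)
s(A, J) = -J
q(p) = -2 (q(p) = -2/1 = -2*1 = -2)
q(s(K(3), 2))*8 + R = -2*8 + 12 = -16 + 12 = -4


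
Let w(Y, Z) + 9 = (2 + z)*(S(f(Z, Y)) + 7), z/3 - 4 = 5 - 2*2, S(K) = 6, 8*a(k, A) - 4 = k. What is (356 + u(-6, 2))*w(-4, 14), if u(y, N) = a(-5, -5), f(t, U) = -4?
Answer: 150891/2 ≈ 75446.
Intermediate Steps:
a(k, A) = 1/2 + k/8
z = 15 (z = 12 + 3*(5 - 2*2) = 12 + 3*(5 - 4) = 12 + 3*1 = 12 + 3 = 15)
u(y, N) = -1/8 (u(y, N) = 1/2 + (1/8)*(-5) = 1/2 - 5/8 = -1/8)
w(Y, Z) = 212 (w(Y, Z) = -9 + (2 + 15)*(6 + 7) = -9 + 17*13 = -9 + 221 = 212)
(356 + u(-6, 2))*w(-4, 14) = (356 - 1/8)*212 = (2847/8)*212 = 150891/2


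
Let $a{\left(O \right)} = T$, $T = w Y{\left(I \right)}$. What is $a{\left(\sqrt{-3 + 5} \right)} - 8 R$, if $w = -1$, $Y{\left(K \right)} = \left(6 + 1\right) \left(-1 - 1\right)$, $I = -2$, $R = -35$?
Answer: $294$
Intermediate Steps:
$Y{\left(K \right)} = -14$ ($Y{\left(K \right)} = 7 \left(-2\right) = -14$)
$T = 14$ ($T = \left(-1\right) \left(-14\right) = 14$)
$a{\left(O \right)} = 14$
$a{\left(\sqrt{-3 + 5} \right)} - 8 R = 14 - -280 = 14 + 280 = 294$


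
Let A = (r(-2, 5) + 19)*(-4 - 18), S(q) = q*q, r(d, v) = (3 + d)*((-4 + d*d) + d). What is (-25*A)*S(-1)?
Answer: 9350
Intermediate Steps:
r(d, v) = (3 + d)*(-4 + d + d²) (r(d, v) = (3 + d)*((-4 + d²) + d) = (3 + d)*(-4 + d + d²))
S(q) = q²
A = -374 (A = ((-12 + (-2)³ - 1*(-2) + 4*(-2)²) + 19)*(-4 - 18) = ((-12 - 8 + 2 + 4*4) + 19)*(-22) = ((-12 - 8 + 2 + 16) + 19)*(-22) = (-2 + 19)*(-22) = 17*(-22) = -374)
(-25*A)*S(-1) = -25*(-374)*(-1)² = 9350*1 = 9350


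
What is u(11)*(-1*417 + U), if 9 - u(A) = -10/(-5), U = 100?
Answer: -2219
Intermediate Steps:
u(A) = 7 (u(A) = 9 - (-10)/(-5) = 9 - (-10)*(-1)/5 = 9 - 1*2 = 9 - 2 = 7)
u(11)*(-1*417 + U) = 7*(-1*417 + 100) = 7*(-417 + 100) = 7*(-317) = -2219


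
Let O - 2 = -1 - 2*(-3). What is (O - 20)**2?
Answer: 169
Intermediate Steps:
O = 7 (O = 2 + (-1 - 2*(-3)) = 2 + (-1 + 6) = 2 + 5 = 7)
(O - 20)**2 = (7 - 20)**2 = (-13)**2 = 169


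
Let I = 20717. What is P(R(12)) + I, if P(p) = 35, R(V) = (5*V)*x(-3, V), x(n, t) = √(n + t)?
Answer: 20752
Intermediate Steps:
R(V) = 5*V*√(-3 + V) (R(V) = (5*V)*√(-3 + V) = 5*V*√(-3 + V))
P(R(12)) + I = 35 + 20717 = 20752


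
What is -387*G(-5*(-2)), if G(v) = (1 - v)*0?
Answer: 0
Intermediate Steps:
G(v) = 0
-387*G(-5*(-2)) = -387*0 = 0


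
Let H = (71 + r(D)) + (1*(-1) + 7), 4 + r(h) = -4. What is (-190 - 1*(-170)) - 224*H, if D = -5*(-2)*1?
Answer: -15476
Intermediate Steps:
D = 10 (D = 10*1 = 10)
r(h) = -8 (r(h) = -4 - 4 = -8)
H = 69 (H = (71 - 8) + (1*(-1) + 7) = 63 + (-1 + 7) = 63 + 6 = 69)
(-190 - 1*(-170)) - 224*H = (-190 - 1*(-170)) - 224*69 = (-190 + 170) - 15456 = -20 - 15456 = -15476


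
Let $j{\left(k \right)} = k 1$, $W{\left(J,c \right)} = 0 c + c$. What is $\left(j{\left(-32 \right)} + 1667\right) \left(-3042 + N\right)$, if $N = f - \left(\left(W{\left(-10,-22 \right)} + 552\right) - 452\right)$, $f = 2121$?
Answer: $-1633365$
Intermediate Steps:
$W{\left(J,c \right)} = c$ ($W{\left(J,c \right)} = 0 + c = c$)
$j{\left(k \right)} = k$
$N = 2043$ ($N = 2121 - \left(\left(-22 + 552\right) - 452\right) = 2121 - \left(530 - 452\right) = 2121 - 78 = 2043$)
$\left(j{\left(-32 \right)} + 1667\right) \left(-3042 + N\right) = \left(-32 + 1667\right) \left(-3042 + 2043\right) = 1635 \left(-999\right) = -1633365$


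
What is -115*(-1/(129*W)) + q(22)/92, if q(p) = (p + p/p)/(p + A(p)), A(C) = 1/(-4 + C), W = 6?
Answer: 24569/153639 ≈ 0.15991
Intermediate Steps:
q(p) = (1 + p)/(p + 1/(-4 + p)) (q(p) = (p + p/p)/(p + 1/(-4 + p)) = (p + 1)/(p + 1/(-4 + p)) = (1 + p)/(p + 1/(-4 + p)))
-115*(-1/(129*W)) + q(22)/92 = -115/(6*(-129)) + ((1 + 22)*(-4 + 22)/(1 + 22*(-4 + 22)))/92 = -115/(-774) + (23*18/(1 + 22*18))*(1/92) = -115*(-1/774) + (23*18/(1 + 396))*(1/92) = 115/774 + (23*18/397)*(1/92) = 115/774 + ((1/397)*23*18)*(1/92) = 115/774 + (414/397)*(1/92) = 115/774 + 9/794 = 24569/153639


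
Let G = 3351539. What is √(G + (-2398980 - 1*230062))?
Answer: √722497 ≈ 850.00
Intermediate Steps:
√(G + (-2398980 - 1*230062)) = √(3351539 + (-2398980 - 1*230062)) = √(3351539 + (-2398980 - 230062)) = √(3351539 - 2629042) = √722497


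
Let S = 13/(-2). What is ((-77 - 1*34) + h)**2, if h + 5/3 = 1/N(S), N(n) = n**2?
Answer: 3261552100/257049 ≈ 12688.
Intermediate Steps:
S = -13/2 (S = 13*(-1/2) = -13/2 ≈ -6.5000)
h = -833/507 (h = -5/3 + 1/((-13/2)**2) = -5/3 + 1/(169/4) = -5/3 + 4/169 = -833/507 ≈ -1.6430)
((-77 - 1*34) + h)**2 = ((-77 - 1*34) - 833/507)**2 = ((-77 - 34) - 833/507)**2 = (-111 - 833/507)**2 = (-57110/507)**2 = 3261552100/257049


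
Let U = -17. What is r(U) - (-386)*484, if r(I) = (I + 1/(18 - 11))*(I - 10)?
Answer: 1310954/7 ≈ 1.8728e+5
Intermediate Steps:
r(I) = (-10 + I)*(⅐ + I) (r(I) = (I + 1/7)*(-10 + I) = (I + ⅐)*(-10 + I) = (⅐ + I)*(-10 + I) = (-10 + I)*(⅐ + I))
r(U) - (-386)*484 = (-10/7 + (-17)² - 69/7*(-17)) - (-386)*484 = (-10/7 + 289 + 1173/7) - 386*(-484) = 3186/7 + 186824 = 1310954/7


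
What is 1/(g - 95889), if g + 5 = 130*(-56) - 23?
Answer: -1/103197 ≈ -9.6902e-6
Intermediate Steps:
g = -7308 (g = -5 + (130*(-56) - 23) = -5 + (-7280 - 23) = -5 - 7303 = -7308)
1/(g - 95889) = 1/(-7308 - 95889) = 1/(-103197) = -1/103197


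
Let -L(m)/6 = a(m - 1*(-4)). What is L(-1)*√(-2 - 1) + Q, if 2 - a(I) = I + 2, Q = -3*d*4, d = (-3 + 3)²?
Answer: 18*I*√3 ≈ 31.177*I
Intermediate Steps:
d = 0 (d = 0² = 0)
Q = 0 (Q = -3*0*4 = 0*4 = 0)
a(I) = -I (a(I) = 2 - (I + 2) = 2 - (2 + I) = 2 + (-2 - I) = -I)
L(m) = 24 + 6*m (L(m) = -(-6)*(m - 1*(-4)) = -(-6)*(m + 4) = -(-6)*(4 + m) = -6*(-4 - m) = 24 + 6*m)
L(-1)*√(-2 - 1) + Q = (24 + 6*(-1))*√(-2 - 1) + 0 = (24 - 6)*√(-3) + 0 = 18*(I*√3) + 0 = 18*I*√3 + 0 = 18*I*√3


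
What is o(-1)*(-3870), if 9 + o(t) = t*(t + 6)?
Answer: 54180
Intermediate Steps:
o(t) = -9 + t*(6 + t) (o(t) = -9 + t*(t + 6) = -9 + t*(6 + t))
o(-1)*(-3870) = (-9 + (-1)**2 + 6*(-1))*(-3870) = (-9 + 1 - 6)*(-3870) = -14*(-3870) = 54180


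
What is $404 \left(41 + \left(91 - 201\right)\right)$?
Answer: $-27876$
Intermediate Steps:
$404 \left(41 + \left(91 - 201\right)\right) = 404 \left(41 - 110\right) = 404 \left(-69\right) = -27876$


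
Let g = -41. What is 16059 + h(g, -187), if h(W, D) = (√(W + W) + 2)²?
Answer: 15981 + 4*I*√82 ≈ 15981.0 + 36.222*I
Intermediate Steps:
h(W, D) = (2 + √2*√W)² (h(W, D) = (√(2*W) + 2)² = (√2*√W + 2)² = (2 + √2*√W)²)
16059 + h(g, -187) = 16059 + (2 + √2*√(-41))² = 16059 + (2 + √2*(I*√41))² = 16059 + (2 + I*√82)²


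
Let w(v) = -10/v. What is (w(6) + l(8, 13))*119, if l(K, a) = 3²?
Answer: 2618/3 ≈ 872.67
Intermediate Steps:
l(K, a) = 9
(w(6) + l(8, 13))*119 = (-10/6 + 9)*119 = (-10*⅙ + 9)*119 = (-5/3 + 9)*119 = (22/3)*119 = 2618/3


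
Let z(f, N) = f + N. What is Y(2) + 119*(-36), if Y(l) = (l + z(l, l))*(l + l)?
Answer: -4260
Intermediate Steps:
z(f, N) = N + f
Y(l) = 6*l**2 (Y(l) = (l + (l + l))*(l + l) = (l + 2*l)*(2*l) = (3*l)*(2*l) = 6*l**2)
Y(2) + 119*(-36) = 6*2**2 + 119*(-36) = 6*4 - 4284 = 24 - 4284 = -4260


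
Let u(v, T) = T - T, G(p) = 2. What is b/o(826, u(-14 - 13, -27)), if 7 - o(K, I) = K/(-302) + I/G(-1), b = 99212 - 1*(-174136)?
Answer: 6879258/245 ≈ 28079.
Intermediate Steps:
u(v, T) = 0
b = 273348 (b = 99212 + 174136 = 273348)
o(K, I) = 7 - I/2 + K/302 (o(K, I) = 7 - (K/(-302) + I/2) = 7 - (K*(-1/302) + I*(1/2)) = 7 - (-K/302 + I/2) = 7 - (I/2 - K/302) = 7 + (-I/2 + K/302) = 7 - I/2 + K/302)
b/o(826, u(-14 - 13, -27)) = 273348/(7 - 1/2*0 + (1/302)*826) = 273348/(7 + 0 + 413/151) = 273348/(1470/151) = 273348*(151/1470) = 6879258/245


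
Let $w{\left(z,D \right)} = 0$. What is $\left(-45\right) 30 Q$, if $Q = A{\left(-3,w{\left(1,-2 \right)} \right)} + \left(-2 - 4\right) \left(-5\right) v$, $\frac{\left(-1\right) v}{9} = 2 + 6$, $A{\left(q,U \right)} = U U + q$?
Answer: $2920050$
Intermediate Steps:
$A{\left(q,U \right)} = q + U^{2}$ ($A{\left(q,U \right)} = U^{2} + q = q + U^{2}$)
$v = -72$ ($v = - 9 \left(2 + 6\right) = \left(-9\right) 8 = -72$)
$Q = -2163$ ($Q = \left(-3 + 0^{2}\right) + \left(-2 - 4\right) \left(-5\right) \left(-72\right) = \left(-3 + 0\right) + \left(-6\right) \left(-5\right) \left(-72\right) = -3 + 30 \left(-72\right) = -3 - 2160 = -2163$)
$\left(-45\right) 30 Q = \left(-45\right) 30 \left(-2163\right) = \left(-1350\right) \left(-2163\right) = 2920050$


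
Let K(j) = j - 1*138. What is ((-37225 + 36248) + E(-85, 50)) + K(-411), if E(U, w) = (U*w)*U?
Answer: 359724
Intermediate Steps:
E(U, w) = w*U²
K(j) = -138 + j (K(j) = j - 138 = -138 + j)
((-37225 + 36248) + E(-85, 50)) + K(-411) = ((-37225 + 36248) + 50*(-85)²) + (-138 - 411) = (-977 + 50*7225) - 549 = (-977 + 361250) - 549 = 360273 - 549 = 359724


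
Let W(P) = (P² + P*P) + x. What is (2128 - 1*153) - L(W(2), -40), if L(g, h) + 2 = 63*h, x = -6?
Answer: 4497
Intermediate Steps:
W(P) = -6 + 2*P² (W(P) = (P² + P*P) - 6 = (P² + P²) - 6 = 2*P² - 6 = -6 + 2*P²)
L(g, h) = -2 + 63*h
(2128 - 1*153) - L(W(2), -40) = (2128 - 1*153) - (-2 + 63*(-40)) = (2128 - 153) - (-2 - 2520) = 1975 - 1*(-2522) = 1975 + 2522 = 4497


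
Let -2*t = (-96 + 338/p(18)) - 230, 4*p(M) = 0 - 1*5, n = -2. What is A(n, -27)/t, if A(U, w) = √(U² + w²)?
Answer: 5*√733/1491 ≈ 0.090791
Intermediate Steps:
p(M) = -5/4 (p(M) = (0 - 1*5)/4 = (0 - 5)/4 = (¼)*(-5) = -5/4)
t = 1491/5 (t = -((-96 + 338/(-5/4)) - 230)/2 = -((-96 + 338*(-⅘)) - 230)/2 = -((-96 - 1352/5) - 230)/2 = -(-1832/5 - 230)/2 = -½*(-2982/5) = 1491/5 ≈ 298.20)
A(n, -27)/t = √((-2)² + (-27)²)/(1491/5) = √(4 + 729)*(5/1491) = √733*(5/1491) = 5*√733/1491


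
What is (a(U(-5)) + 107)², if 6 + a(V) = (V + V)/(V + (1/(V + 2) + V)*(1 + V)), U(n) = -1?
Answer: 10609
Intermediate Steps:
a(V) = -6 + 2*V/(V + (1 + V)*(V + 1/(2 + V))) (a(V) = -6 + (V + V)/(V + (1/(V + 2) + V)*(1 + V)) = -6 + (2*V)/(V + (1/(2 + V) + V)*(1 + V)) = -6 + (2*V)/(V + (V + 1/(2 + V))*(1 + V)) = -6 + (2*V)/(V + (1 + V)*(V + 1/(2 + V))) = -6 + 2*V/(V + (1 + V)*(V + 1/(2 + V))))
(a(U(-5)) + 107)² = (2*(-3 - 13*(-1) - 11*(-1)² - 3*(-1)³)/(1 + (-1)³ + 4*(-1)² + 5*(-1)) + 107)² = (2*(-3 + 13 - 11*1 - 3*(-1))/(1 - 1 + 4*1 - 5) + 107)² = (2*(-3 + 13 - 11 + 3)/(1 - 1 + 4 - 5) + 107)² = (2*2/(-1) + 107)² = (2*(-1)*2 + 107)² = (-4 + 107)² = 103² = 10609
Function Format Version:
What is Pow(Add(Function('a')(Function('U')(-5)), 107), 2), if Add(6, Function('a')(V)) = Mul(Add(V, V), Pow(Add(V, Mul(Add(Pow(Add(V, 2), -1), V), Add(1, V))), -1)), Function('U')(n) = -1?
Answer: 10609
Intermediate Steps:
Function('a')(V) = Add(-6, Mul(2, V, Pow(Add(V, Mul(Add(1, V), Add(V, Pow(Add(2, V), -1)))), -1))) (Function('a')(V) = Add(-6, Mul(Add(V, V), Pow(Add(V, Mul(Add(Pow(Add(V, 2), -1), V), Add(1, V))), -1))) = Add(-6, Mul(Mul(2, V), Pow(Add(V, Mul(Add(Pow(Add(2, V), -1), V), Add(1, V))), -1))) = Add(-6, Mul(Mul(2, V), Pow(Add(V, Mul(Add(V, Pow(Add(2, V), -1)), Add(1, V))), -1))) = Add(-6, Mul(Mul(2, V), Pow(Add(V, Mul(Add(1, V), Add(V, Pow(Add(2, V), -1)))), -1))) = Add(-6, Mul(2, V, Pow(Add(V, Mul(Add(1, V), Add(V, Pow(Add(2, V), -1)))), -1))))
Pow(Add(Function('a')(Function('U')(-5)), 107), 2) = Pow(Add(Mul(2, Pow(Add(1, Pow(-1, 3), Mul(4, Pow(-1, 2)), Mul(5, -1)), -1), Add(-3, Mul(-13, -1), Mul(-11, Pow(-1, 2)), Mul(-3, Pow(-1, 3)))), 107), 2) = Pow(Add(Mul(2, Pow(Add(1, -1, Mul(4, 1), -5), -1), Add(-3, 13, Mul(-11, 1), Mul(-3, -1))), 107), 2) = Pow(Add(Mul(2, Pow(Add(1, -1, 4, -5), -1), Add(-3, 13, -11, 3)), 107), 2) = Pow(Add(Mul(2, Pow(-1, -1), 2), 107), 2) = Pow(Add(Mul(2, -1, 2), 107), 2) = Pow(Add(-4, 107), 2) = Pow(103, 2) = 10609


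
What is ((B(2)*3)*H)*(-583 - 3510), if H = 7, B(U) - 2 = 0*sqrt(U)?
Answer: -171906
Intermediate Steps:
B(U) = 2 (B(U) = 2 + 0*sqrt(U) = 2 + 0 = 2)
((B(2)*3)*H)*(-583 - 3510) = ((2*3)*7)*(-583 - 3510) = (6*7)*(-4093) = 42*(-4093) = -171906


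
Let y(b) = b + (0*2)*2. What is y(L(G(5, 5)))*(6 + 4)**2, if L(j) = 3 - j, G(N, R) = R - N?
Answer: 300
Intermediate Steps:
y(b) = b (y(b) = b + 0*2 = b + 0 = b)
y(L(G(5, 5)))*(6 + 4)**2 = (3 - (5 - 1*5))*(6 + 4)**2 = (3 - (5 - 5))*10**2 = (3 - 1*0)*100 = (3 + 0)*100 = 3*100 = 300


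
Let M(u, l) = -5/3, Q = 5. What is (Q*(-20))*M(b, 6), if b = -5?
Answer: 500/3 ≈ 166.67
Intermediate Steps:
M(u, l) = -5/3 (M(u, l) = -5*1/3 = -5/3)
(Q*(-20))*M(b, 6) = (5*(-20))*(-5/3) = -100*(-5/3) = 500/3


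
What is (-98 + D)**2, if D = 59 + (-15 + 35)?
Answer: 361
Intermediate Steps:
D = 79 (D = 59 + 20 = 79)
(-98 + D)**2 = (-98 + 79)**2 = (-19)**2 = 361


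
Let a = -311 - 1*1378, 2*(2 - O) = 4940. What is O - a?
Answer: -779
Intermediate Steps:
O = -2468 (O = 2 - ½*4940 = 2 - 2470 = -2468)
a = -1689 (a = -311 - 1378 = -1689)
O - a = -2468 - 1*(-1689) = -2468 + 1689 = -779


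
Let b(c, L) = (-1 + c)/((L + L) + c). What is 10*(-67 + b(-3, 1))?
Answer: -630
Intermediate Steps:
b(c, L) = (-1 + c)/(c + 2*L) (b(c, L) = (-1 + c)/(2*L + c) = (-1 + c)/(c + 2*L))
10*(-67 + b(-3, 1)) = 10*(-67 + (-1 - 3)/(-3 + 2*1)) = 10*(-67 - 4/(-3 + 2)) = 10*(-67 - 4/(-1)) = 10*(-67 - 1*(-4)) = 10*(-67 + 4) = 10*(-63) = -630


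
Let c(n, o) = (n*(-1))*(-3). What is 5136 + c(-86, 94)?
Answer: 4878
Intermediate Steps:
c(n, o) = 3*n (c(n, o) = -n*(-3) = 3*n)
5136 + c(-86, 94) = 5136 + 3*(-86) = 5136 - 258 = 4878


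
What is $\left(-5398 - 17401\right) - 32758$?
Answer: $-55557$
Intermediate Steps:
$\left(-5398 - 17401\right) - 32758 = -22799 - 32758 = -55557$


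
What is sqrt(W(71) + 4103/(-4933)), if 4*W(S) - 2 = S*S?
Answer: sqrt(122637867631)/9866 ≈ 35.495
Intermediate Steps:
W(S) = 1/2 + S**2/4 (W(S) = 1/2 + (S*S)/4 = 1/2 + S**2/4)
sqrt(W(71) + 4103/(-4933)) = sqrt((1/2 + (1/4)*71**2) + 4103/(-4933)) = sqrt((1/2 + (1/4)*5041) + 4103*(-1/4933)) = sqrt((1/2 + 5041/4) - 4103/4933) = sqrt(5043/4 - 4103/4933) = sqrt(24860707/19732) = sqrt(122637867631)/9866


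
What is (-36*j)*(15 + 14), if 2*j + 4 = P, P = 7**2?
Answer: -23490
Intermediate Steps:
P = 49
j = 45/2 (j = -2 + (1/2)*49 = -2 + 49/2 = 45/2 ≈ 22.500)
(-36*j)*(15 + 14) = (-36*45/2)*(15 + 14) = -810*29 = -23490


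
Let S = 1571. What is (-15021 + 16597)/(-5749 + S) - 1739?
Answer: -3633559/2089 ≈ -1739.4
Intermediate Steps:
(-15021 + 16597)/(-5749 + S) - 1739 = (-15021 + 16597)/(-5749 + 1571) - 1739 = 1576/(-4178) - 1739 = 1576*(-1/4178) - 1739 = -788/2089 - 1739 = -3633559/2089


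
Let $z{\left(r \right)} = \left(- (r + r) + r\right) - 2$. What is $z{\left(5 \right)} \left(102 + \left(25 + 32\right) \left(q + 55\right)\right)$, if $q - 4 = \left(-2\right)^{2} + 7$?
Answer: $-28644$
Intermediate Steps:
$z{\left(r \right)} = -2 - r$ ($z{\left(r \right)} = \left(- 2 r + r\right) - 2 = - r - 2 = -2 - r$)
$q = 15$ ($q = 4 + \left(\left(-2\right)^{2} + 7\right) = 4 + \left(4 + 7\right) = 4 + 11 = 15$)
$z{\left(5 \right)} \left(102 + \left(25 + 32\right) \left(q + 55\right)\right) = \left(-2 - 5\right) \left(102 + \left(25 + 32\right) \left(15 + 55\right)\right) = \left(-2 - 5\right) \left(102 + 57 \cdot 70\right) = - 7 \left(102 + 3990\right) = \left(-7\right) 4092 = -28644$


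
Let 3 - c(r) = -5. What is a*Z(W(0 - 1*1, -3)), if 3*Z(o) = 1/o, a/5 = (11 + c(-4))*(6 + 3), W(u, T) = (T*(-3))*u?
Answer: -95/3 ≈ -31.667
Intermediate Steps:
c(r) = 8 (c(r) = 3 - 1*(-5) = 3 + 5 = 8)
W(u, T) = -3*T*u (W(u, T) = (-3*T)*u = -3*T*u)
a = 855 (a = 5*((11 + 8)*(6 + 3)) = 5*(19*9) = 5*171 = 855)
Z(o) = 1/(3*o)
a*Z(W(0 - 1*1, -3)) = 855*(1/(3*((-3*(-3)*(0 - 1*1))))) = 855*(1/(3*((-3*(-3)*(0 - 1))))) = 855*(1/(3*((-3*(-3)*(-1))))) = 855*((1/3)/(-9)) = 855*((1/3)*(-1/9)) = 855*(-1/27) = -95/3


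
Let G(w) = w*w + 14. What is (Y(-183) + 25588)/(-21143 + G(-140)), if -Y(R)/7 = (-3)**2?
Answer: -25525/1529 ≈ -16.694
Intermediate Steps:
Y(R) = -63 (Y(R) = -7*(-3)**2 = -7*9 = -63)
G(w) = 14 + w**2 (G(w) = w**2 + 14 = 14 + w**2)
(Y(-183) + 25588)/(-21143 + G(-140)) = (-63 + 25588)/(-21143 + (14 + (-140)**2)) = 25525/(-21143 + (14 + 19600)) = 25525/(-21143 + 19614) = 25525/(-1529) = 25525*(-1/1529) = -25525/1529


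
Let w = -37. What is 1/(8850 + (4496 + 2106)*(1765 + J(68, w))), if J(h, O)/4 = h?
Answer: 1/13457124 ≈ 7.4310e-8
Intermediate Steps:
J(h, O) = 4*h
1/(8850 + (4496 + 2106)*(1765 + J(68, w))) = 1/(8850 + (4496 + 2106)*(1765 + 4*68)) = 1/(8850 + 6602*(1765 + 272)) = 1/(8850 + 6602*2037) = 1/(8850 + 13448274) = 1/13457124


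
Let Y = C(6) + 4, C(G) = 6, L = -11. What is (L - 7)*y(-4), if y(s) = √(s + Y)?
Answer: -18*√6 ≈ -44.091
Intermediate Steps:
Y = 10 (Y = 6 + 4 = 10)
y(s) = √(10 + s) (y(s) = √(s + 10) = √(10 + s))
(L - 7)*y(-4) = (-11 - 7)*√(10 - 4) = -18*√6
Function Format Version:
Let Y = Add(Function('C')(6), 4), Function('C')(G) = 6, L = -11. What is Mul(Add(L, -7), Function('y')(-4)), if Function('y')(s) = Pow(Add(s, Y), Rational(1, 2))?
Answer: Mul(-18, Pow(6, Rational(1, 2))) ≈ -44.091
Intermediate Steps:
Y = 10 (Y = Add(6, 4) = 10)
Function('y')(s) = Pow(Add(10, s), Rational(1, 2)) (Function('y')(s) = Pow(Add(s, 10), Rational(1, 2)) = Pow(Add(10, s), Rational(1, 2)))
Mul(Add(L, -7), Function('y')(-4)) = Mul(Add(-11, -7), Pow(Add(10, -4), Rational(1, 2))) = Mul(-18, Pow(6, Rational(1, 2)))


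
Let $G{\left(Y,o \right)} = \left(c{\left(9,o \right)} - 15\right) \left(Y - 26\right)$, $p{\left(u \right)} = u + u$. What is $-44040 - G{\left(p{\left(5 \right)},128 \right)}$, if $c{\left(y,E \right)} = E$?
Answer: $-42232$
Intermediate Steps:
$p{\left(u \right)} = 2 u$
$G{\left(Y,o \right)} = \left(-26 + Y\right) \left(-15 + o\right)$ ($G{\left(Y,o \right)} = \left(o - 15\right) \left(Y - 26\right) = \left(-15 + o\right) \left(-26 + Y\right) = \left(-26 + Y\right) \left(-15 + o\right)$)
$-44040 - G{\left(p{\left(5 \right)},128 \right)} = -44040 - \left(390 - 3328 - 15 \cdot 2 \cdot 5 + 2 \cdot 5 \cdot 128\right) = -44040 - \left(390 - 3328 - 150 + 10 \cdot 128\right) = -44040 - \left(390 - 3328 - 150 + 1280\right) = -44040 - -1808 = -44040 + 1808 = -42232$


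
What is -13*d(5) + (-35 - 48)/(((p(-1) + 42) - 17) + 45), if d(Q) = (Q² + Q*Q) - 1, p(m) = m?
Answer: -44036/69 ≈ -638.20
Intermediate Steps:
d(Q) = -1 + 2*Q² (d(Q) = (Q² + Q²) - 1 = 2*Q² - 1 = -1 + 2*Q²)
-13*d(5) + (-35 - 48)/(((p(-1) + 42) - 17) + 45) = -13*(-1 + 2*5²) + (-35 - 48)/(((-1 + 42) - 17) + 45) = -13*(-1 + 2*25) - 83/((41 - 17) + 45) = -13*(-1 + 50) - 83/(24 + 45) = -13*49 - 83/69 = -637 - 83*1/69 = -637 - 83/69 = -44036/69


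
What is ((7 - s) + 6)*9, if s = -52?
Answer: 585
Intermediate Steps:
((7 - s) + 6)*9 = ((7 - 1*(-52)) + 6)*9 = ((7 + 52) + 6)*9 = (59 + 6)*9 = 65*9 = 585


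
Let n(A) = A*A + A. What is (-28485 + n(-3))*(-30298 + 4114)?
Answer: 745694136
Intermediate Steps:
n(A) = A + A² (n(A) = A² + A = A + A²)
(-28485 + n(-3))*(-30298 + 4114) = (-28485 - 3*(1 - 3))*(-30298 + 4114) = (-28485 - 3*(-2))*(-26184) = (-28485 + 6)*(-26184) = -28479*(-26184) = 745694136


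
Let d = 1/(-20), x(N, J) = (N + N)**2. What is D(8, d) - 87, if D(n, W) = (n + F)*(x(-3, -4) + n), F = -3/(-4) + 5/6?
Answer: 1004/3 ≈ 334.67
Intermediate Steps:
F = 19/12 (F = -3*(-1/4) + 5*(1/6) = 3/4 + 5/6 = 19/12 ≈ 1.5833)
x(N, J) = 4*N**2 (x(N, J) = (2*N)**2 = 4*N**2)
d = -1/20 ≈ -0.050000
D(n, W) = (36 + n)*(19/12 + n) (D(n, W) = (n + 19/12)*(4*(-3)**2 + n) = (19/12 + n)*(4*9 + n) = (19/12 + n)*(36 + n) = (36 + n)*(19/12 + n))
D(8, d) - 87 = (57 + 8**2 + (451/12)*8) - 87 = (57 + 64 + 902/3) - 87 = 1265/3 - 87 = 1004/3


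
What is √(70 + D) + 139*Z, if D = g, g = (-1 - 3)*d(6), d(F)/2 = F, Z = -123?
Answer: -17097 + √22 ≈ -17092.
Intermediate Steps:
d(F) = 2*F
g = -48 (g = (-1 - 3)*(2*6) = -4*12 = -48)
D = -48
√(70 + D) + 139*Z = √(70 - 48) + 139*(-123) = √22 - 17097 = -17097 + √22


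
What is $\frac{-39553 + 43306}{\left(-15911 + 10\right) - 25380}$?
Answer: $- \frac{3753}{41281} \approx -0.090914$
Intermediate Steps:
$\frac{-39553 + 43306}{\left(-15911 + 10\right) - 25380} = \frac{3753}{-15901 - 25380} = \frac{3753}{-41281} = 3753 \left(- \frac{1}{41281}\right) = - \frac{3753}{41281}$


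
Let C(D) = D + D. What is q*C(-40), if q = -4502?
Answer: 360160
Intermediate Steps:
C(D) = 2*D
q*C(-40) = -9004*(-40) = -4502*(-80) = 360160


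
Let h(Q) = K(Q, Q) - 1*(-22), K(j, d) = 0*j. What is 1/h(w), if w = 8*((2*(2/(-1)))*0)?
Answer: 1/22 ≈ 0.045455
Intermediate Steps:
K(j, d) = 0
w = 0 (w = 8*((2*(2*(-1)))*0) = 8*((2*(-2))*0) = 8*(-4*0) = 8*0 = 0)
h(Q) = 22 (h(Q) = 0 - 1*(-22) = 0 + 22 = 22)
1/h(w) = 1/22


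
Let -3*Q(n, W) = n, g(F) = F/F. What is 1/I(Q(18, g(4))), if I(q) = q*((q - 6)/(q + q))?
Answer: -1/6 ≈ -0.16667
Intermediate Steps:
g(F) = 1
Q(n, W) = -n/3
I(q) = -3 + q/2 (I(q) = q*((-6 + q)/((2*q))) = q*((-6 + q)*(1/(2*q))) = q*((-6 + q)/(2*q)) = -3 + q/2)
1/I(Q(18, g(4))) = 1/(-3 + (-1/3*18)/2) = 1/(-3 + (1/2)*(-6)) = 1/(-3 - 3) = 1/(-6) = -1/6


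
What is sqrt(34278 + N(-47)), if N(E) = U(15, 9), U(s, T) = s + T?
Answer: sqrt(34302) ≈ 185.21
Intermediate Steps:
U(s, T) = T + s
N(E) = 24 (N(E) = 9 + 15 = 24)
sqrt(34278 + N(-47)) = sqrt(34278 + 24) = sqrt(34302)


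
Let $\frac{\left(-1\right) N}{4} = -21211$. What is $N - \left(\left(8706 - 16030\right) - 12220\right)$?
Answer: $104388$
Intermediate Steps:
$N = 84844$ ($N = \left(-4\right) \left(-21211\right) = 84844$)
$N - \left(\left(8706 - 16030\right) - 12220\right) = 84844 - \left(\left(8706 - 16030\right) - 12220\right) = 84844 - \left(-7324 - 12220\right) = 84844 - -19544 = 84844 + 19544 = 104388$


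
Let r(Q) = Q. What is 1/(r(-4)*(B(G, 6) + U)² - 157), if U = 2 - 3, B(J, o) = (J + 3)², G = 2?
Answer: -1/2461 ≈ -0.00040634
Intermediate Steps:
B(J, o) = (3 + J)²
U = -1
1/(r(-4)*(B(G, 6) + U)² - 157) = 1/(-4*((3 + 2)² - 1)² - 157) = 1/(-4*(5² - 1)² - 157) = 1/(-4*(25 - 1)² - 157) = 1/(-4*24² - 157) = 1/(-4*576 - 157) = 1/(-2304 - 157) = 1/(-2461) = -1/2461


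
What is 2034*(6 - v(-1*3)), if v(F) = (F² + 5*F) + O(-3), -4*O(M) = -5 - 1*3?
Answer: 20340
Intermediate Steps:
O(M) = 2 (O(M) = -(-5 - 1*3)/4 = -(-5 - 3)/4 = -¼*(-8) = 2)
v(F) = 2 + F² + 5*F (v(F) = (F² + 5*F) + 2 = 2 + F² + 5*F)
2034*(6 - v(-1*3)) = 2034*(6 - (2 + (-1*3)² + 5*(-1*3))) = 2034*(6 - (2 + (-3)² + 5*(-3))) = 2034*(6 - (2 + 9 - 15)) = 2034*(6 - 1*(-4)) = 2034*(6 + 4) = 2034*10 = 20340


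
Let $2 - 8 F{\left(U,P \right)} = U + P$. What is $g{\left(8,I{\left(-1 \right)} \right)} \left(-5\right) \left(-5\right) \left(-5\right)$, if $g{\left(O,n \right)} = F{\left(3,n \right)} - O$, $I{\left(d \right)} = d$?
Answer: $1000$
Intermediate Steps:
$F{\left(U,P \right)} = \frac{1}{4} - \frac{P}{8} - \frac{U}{8}$ ($F{\left(U,P \right)} = \frac{1}{4} - \frac{U + P}{8} = \frac{1}{4} - \frac{P + U}{8} = \frac{1}{4} - \left(\frac{P}{8} + \frac{U}{8}\right) = \frac{1}{4} - \frac{P}{8} - \frac{U}{8}$)
$g{\left(O,n \right)} = - \frac{1}{8} - O - \frac{n}{8}$ ($g{\left(O,n \right)} = \left(\frac{1}{4} - \frac{n}{8} - \frac{3}{8}\right) - O = \left(- \frac{1}{8} - \frac{n}{8}\right) - O = - \frac{1}{8} - O - \frac{n}{8}$)
$g{\left(8,I{\left(-1 \right)} \right)} \left(-5\right) \left(-5\right) \left(-5\right) = \left(- \frac{1}{8} - 8 - - \frac{1}{8}\right) \left(-5\right) \left(-5\right) \left(-5\right) = \left(- \frac{1}{8} - 8 + \frac{1}{8}\right) 25 \left(-5\right) = \left(-8\right) \left(-125\right) = 1000$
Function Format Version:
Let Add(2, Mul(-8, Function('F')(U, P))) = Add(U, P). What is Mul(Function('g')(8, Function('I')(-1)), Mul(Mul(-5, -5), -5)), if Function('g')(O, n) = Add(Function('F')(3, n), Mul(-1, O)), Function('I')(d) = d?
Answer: 1000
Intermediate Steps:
Function('F')(U, P) = Add(Rational(1, 4), Mul(Rational(-1, 8), P), Mul(Rational(-1, 8), U)) (Function('F')(U, P) = Add(Rational(1, 4), Mul(Rational(-1, 8), Add(U, P))) = Add(Rational(1, 4), Mul(Rational(-1, 8), Add(P, U))) = Add(Rational(1, 4), Add(Mul(Rational(-1, 8), P), Mul(Rational(-1, 8), U))) = Add(Rational(1, 4), Mul(Rational(-1, 8), P), Mul(Rational(-1, 8), U)))
Function('g')(O, n) = Add(Rational(-1, 8), Mul(-1, O), Mul(Rational(-1, 8), n)) (Function('g')(O, n) = Add(Add(Rational(1, 4), Mul(Rational(-1, 8), n), Mul(Rational(-1, 8), 3)), Mul(-1, O)) = Add(Add(Rational(1, 4), Mul(Rational(-1, 8), n), Rational(-3, 8)), Mul(-1, O)) = Add(Add(Rational(-1, 8), Mul(Rational(-1, 8), n)), Mul(-1, O)) = Add(Rational(-1, 8), Mul(-1, O), Mul(Rational(-1, 8), n)))
Mul(Function('g')(8, Function('I')(-1)), Mul(Mul(-5, -5), -5)) = Mul(Add(Rational(-1, 8), Mul(-1, 8), Mul(Rational(-1, 8), -1)), Mul(Mul(-5, -5), -5)) = Mul(Add(Rational(-1, 8), -8, Rational(1, 8)), Mul(25, -5)) = Mul(-8, -125) = 1000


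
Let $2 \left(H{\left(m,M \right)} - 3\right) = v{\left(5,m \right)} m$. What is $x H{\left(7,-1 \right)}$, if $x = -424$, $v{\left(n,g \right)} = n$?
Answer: $-8692$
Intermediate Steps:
$H{\left(m,M \right)} = 3 + \frac{5 m}{2}$
$x H{\left(7,-1 \right)} = - 424 \left(3 + \frac{5}{2} \cdot 7\right) = - 424 \left(3 + \frac{35}{2}\right) = \left(-424\right) \frac{41}{2} = -8692$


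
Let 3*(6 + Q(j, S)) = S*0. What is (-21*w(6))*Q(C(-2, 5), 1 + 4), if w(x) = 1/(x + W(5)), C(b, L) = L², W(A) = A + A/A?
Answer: 21/2 ≈ 10.500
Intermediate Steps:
W(A) = 1 + A (W(A) = A + 1 = 1 + A)
w(x) = 1/(6 + x) (w(x) = 1/(x + (1 + 5)) = 1/(x + 6) = 1/(6 + x))
Q(j, S) = -6 (Q(j, S) = -6 + (S*0)/3 = -6 + (⅓)*0 = -6 + 0 = -6)
(-21*w(6))*Q(C(-2, 5), 1 + 4) = -21/(6 + 6)*(-6) = -21/12*(-6) = -21*1/12*(-6) = -7/4*(-6) = 21/2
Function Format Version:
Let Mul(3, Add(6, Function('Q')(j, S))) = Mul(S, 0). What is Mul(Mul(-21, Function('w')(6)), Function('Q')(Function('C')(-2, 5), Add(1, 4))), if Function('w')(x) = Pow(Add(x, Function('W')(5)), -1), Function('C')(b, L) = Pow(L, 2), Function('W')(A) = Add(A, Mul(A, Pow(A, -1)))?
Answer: Rational(21, 2) ≈ 10.500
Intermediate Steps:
Function('W')(A) = Add(1, A) (Function('W')(A) = Add(A, 1) = Add(1, A))
Function('w')(x) = Pow(Add(6, x), -1) (Function('w')(x) = Pow(Add(x, Add(1, 5)), -1) = Pow(Add(x, 6), -1) = Pow(Add(6, x), -1))
Function('Q')(j, S) = -6 (Function('Q')(j, S) = Add(-6, Mul(Rational(1, 3), Mul(S, 0))) = Add(-6, Mul(Rational(1, 3), 0)) = Add(-6, 0) = -6)
Mul(Mul(-21, Function('w')(6)), Function('Q')(Function('C')(-2, 5), Add(1, 4))) = Mul(Mul(-21, Pow(Add(6, 6), -1)), -6) = Mul(Mul(-21, Pow(12, -1)), -6) = Mul(Mul(-21, Rational(1, 12)), -6) = Mul(Rational(-7, 4), -6) = Rational(21, 2)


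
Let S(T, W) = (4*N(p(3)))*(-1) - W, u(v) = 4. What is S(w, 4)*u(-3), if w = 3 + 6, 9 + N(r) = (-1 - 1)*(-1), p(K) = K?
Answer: 96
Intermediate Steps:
N(r) = -7 (N(r) = -9 + (-1 - 1)*(-1) = -9 - 2*(-1) = -9 + 2 = -7)
w = 9
S(T, W) = 28 - W (S(T, W) = (4*(-7))*(-1) - W = -28*(-1) - W = 28 - W)
S(w, 4)*u(-3) = (28 - 1*4)*4 = (28 - 4)*4 = 24*4 = 96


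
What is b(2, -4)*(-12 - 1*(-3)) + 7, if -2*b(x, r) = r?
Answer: -11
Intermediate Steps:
b(x, r) = -r/2
b(2, -4)*(-12 - 1*(-3)) + 7 = (-½*(-4))*(-12 - 1*(-3)) + 7 = 2*(-12 + 3) + 7 = 2*(-9) + 7 = -18 + 7 = -11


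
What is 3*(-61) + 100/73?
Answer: -13259/73 ≈ -181.63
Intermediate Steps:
3*(-61) + 100/73 = -183 + 100*(1/73) = -183 + 100/73 = -13259/73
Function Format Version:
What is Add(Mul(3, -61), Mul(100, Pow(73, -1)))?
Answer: Rational(-13259, 73) ≈ -181.63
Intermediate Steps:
Add(Mul(3, -61), Mul(100, Pow(73, -1))) = Add(-183, Mul(100, Rational(1, 73))) = Add(-183, Rational(100, 73)) = Rational(-13259, 73)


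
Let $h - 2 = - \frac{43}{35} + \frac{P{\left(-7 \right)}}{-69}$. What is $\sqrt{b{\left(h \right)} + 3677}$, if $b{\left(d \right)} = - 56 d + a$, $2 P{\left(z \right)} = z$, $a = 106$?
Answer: $\frac{\sqrt{444791595}}{345} \approx 61.131$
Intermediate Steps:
$P{\left(z \right)} = \frac{z}{2}$
$h = \frac{3971}{4830}$ ($h = 2 - \left(\frac{43}{35} - \frac{\frac{1}{2} \left(-7\right)}{-69}\right) = 2 - \frac{5689}{4830} = \frac{3971}{4830} \approx 0.82215$)
$b{\left(d \right)} = 106 - 56 d$ ($b{\left(d \right)} = - 56 d + 106 = 106 - 56 d$)
$\sqrt{b{\left(h \right)} + 3677} = \sqrt{\left(106 - \frac{15884}{345}\right) + 3677} = \sqrt{\frac{20686}{345} + 3677} = \sqrt{\frac{1289251}{345}} = \frac{\sqrt{444791595}}{345}$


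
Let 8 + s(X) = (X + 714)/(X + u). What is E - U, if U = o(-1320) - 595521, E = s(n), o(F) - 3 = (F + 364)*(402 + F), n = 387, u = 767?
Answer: -325539991/1154 ≈ -2.8210e+5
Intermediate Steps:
o(F) = 3 + (364 + F)*(402 + F) (o(F) = 3 + (F + 364)*(402 + F) = 3 + (364 + F)*(402 + F))
s(X) = -8 + (714 + X)/(767 + X) (s(X) = -8 + (X + 714)/(X + 767) = -8 + (714 + X)/(767 + X))
E = -8131/1154 (E = (-5422 - 7*387)/(767 + 387) = (-5422 - 2709)/1154 = (1/1154)*(-8131) = -8131/1154 ≈ -7.0459)
U = 282090 (U = (146331 + (-1320)² + 766*(-1320)) - 595521 = (146331 + 1742400 - 1011120) - 595521 = 877611 - 595521 = 282090)
E - U = -8131/1154 - 1*282090 = -8131/1154 - 282090 = -325539991/1154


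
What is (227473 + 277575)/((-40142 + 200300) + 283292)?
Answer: 252524/221725 ≈ 1.1389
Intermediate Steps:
(227473 + 277575)/((-40142 + 200300) + 283292) = 505048/(160158 + 283292) = 505048/443450 = 505048*(1/443450) = 252524/221725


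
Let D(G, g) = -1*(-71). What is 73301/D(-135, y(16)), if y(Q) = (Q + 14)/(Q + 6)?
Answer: 73301/71 ≈ 1032.4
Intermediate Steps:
y(Q) = (14 + Q)/(6 + Q)
D(G, g) = 71
73301/D(-135, y(16)) = 73301/71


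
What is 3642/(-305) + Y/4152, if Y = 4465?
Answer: -13759759/1266360 ≈ -10.866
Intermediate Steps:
3642/(-305) + Y/4152 = 3642/(-305) + 4465/4152 = 3642*(-1/305) + 4465*(1/4152) = -3642/305 + 4465/4152 = -13759759/1266360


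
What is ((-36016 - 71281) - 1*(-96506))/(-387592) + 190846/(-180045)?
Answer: -72027517237/69784001640 ≈ -1.0322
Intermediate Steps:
((-36016 - 71281) - 1*(-96506))/(-387592) + 190846/(-180045) = (-107297 + 96506)*(-1/387592) + 190846*(-1/180045) = -10791*(-1/387592) - 190846/180045 = 10791/387592 - 190846/180045 = -72027517237/69784001640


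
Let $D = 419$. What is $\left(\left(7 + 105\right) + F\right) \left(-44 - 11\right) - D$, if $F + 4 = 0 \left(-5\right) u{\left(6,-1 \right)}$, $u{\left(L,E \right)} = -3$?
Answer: $-6359$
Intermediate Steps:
$F = -4$ ($F = -4 + 0 \left(-5\right) \left(-3\right) = -4 + 0 \left(-3\right) = -4 + 0 = -4$)
$\left(\left(7 + 105\right) + F\right) \left(-44 - 11\right) - D = \left(\left(7 + 105\right) - 4\right) \left(-44 - 11\right) - 419 = \left(112 - 4\right) \left(-55\right) - 419 = 108 \left(-55\right) - 419 = -5940 - 419 = -6359$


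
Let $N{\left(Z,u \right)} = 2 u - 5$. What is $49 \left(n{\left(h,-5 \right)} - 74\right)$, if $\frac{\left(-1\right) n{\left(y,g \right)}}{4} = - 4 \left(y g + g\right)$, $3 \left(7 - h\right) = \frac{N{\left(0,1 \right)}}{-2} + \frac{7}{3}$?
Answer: $- \frac{269794}{9} \approx -29977.0$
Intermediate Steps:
$N{\left(Z,u \right)} = -5 + 2 u$
$h = \frac{103}{18}$ ($h = 7 - \frac{\frac{-5 + 2 \cdot 1}{-2} + \frac{7}{3}}{3} = 7 - \frac{\left(-5 + 2\right) \left(- \frac{1}{2}\right) + 7 \cdot \frac{1}{3}}{3} = 7 - \frac{\left(-3\right) \left(- \frac{1}{2}\right) + \frac{7}{3}}{3} = 7 - \frac{\frac{3}{2} + \frac{7}{3}}{3} = 7 - \frac{23}{18} = \frac{103}{18} \approx 5.7222$)
$n{\left(y,g \right)} = 16 g + 16 g y$ ($n{\left(y,g \right)} = - 4 \left(- 4 \left(y g + g\right)\right) = - 4 \left(- 4 \left(g y + g\right)\right) = - 4 \left(- 4 \left(g + g y\right)\right) = - 4 \left(- 4 g - 4 g y\right) = 16 g + 16 g y$)
$49 \left(n{\left(h,-5 \right)} - 74\right) = 49 \left(16 \left(-5\right) \left(1 + \frac{103}{18}\right) - 74\right) = 49 \left(16 \left(-5\right) \frac{121}{18} - 74\right) = 49 \left(- \frac{4840}{9} - 74\right) = 49 \left(- \frac{5506}{9}\right) = - \frac{269794}{9}$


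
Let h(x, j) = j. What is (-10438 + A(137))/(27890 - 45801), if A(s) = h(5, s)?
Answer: 10301/17911 ≈ 0.57512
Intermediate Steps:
A(s) = s
(-10438 + A(137))/(27890 - 45801) = (-10438 + 137)/(27890 - 45801) = -10301/(-17911) = -10301*(-1/17911) = 10301/17911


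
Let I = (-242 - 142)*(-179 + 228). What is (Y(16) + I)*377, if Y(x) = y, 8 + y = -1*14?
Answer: -7101926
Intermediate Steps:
y = -22 (y = -8 - 1*14 = -8 - 14 = -22)
Y(x) = -22
I = -18816 (I = -384*49 = -18816)
(Y(16) + I)*377 = (-22 - 18816)*377 = -18838*377 = -7101926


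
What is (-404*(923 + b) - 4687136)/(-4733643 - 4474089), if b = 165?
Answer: 427224/767311 ≈ 0.55678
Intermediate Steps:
(-404*(923 + b) - 4687136)/(-4733643 - 4474089) = (-404*(923 + 165) - 4687136)/(-4733643 - 4474089) = (-404*1088 - 4687136)/(-9207732) = (-439552 - 4687136)*(-1/9207732) = -5126688*(-1/9207732) = 427224/767311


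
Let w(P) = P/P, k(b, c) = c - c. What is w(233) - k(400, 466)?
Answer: 1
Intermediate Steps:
k(b, c) = 0
w(P) = 1
w(233) - k(400, 466) = 1 - 1*0 = 1 + 0 = 1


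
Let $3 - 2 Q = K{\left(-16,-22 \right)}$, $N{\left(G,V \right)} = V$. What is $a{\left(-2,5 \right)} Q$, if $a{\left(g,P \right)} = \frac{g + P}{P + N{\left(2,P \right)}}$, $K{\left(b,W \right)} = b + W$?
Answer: $\frac{123}{20} \approx 6.15$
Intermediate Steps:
$K{\left(b,W \right)} = W + b$
$a{\left(g,P \right)} = \frac{P + g}{2 P}$ ($a{\left(g,P \right)} = \frac{g + P}{P + P} = \frac{P + g}{2 P}$)
$Q = \frac{41}{2}$ ($Q = \frac{3}{2} - \frac{-22 - 16}{2} = \frac{3}{2} - -19 = \frac{3}{2} + 19 = \frac{41}{2} \approx 20.5$)
$a{\left(-2,5 \right)} Q = \frac{5 - 2}{2 \cdot 5} \cdot \frac{41}{2} = \frac{1}{2} \cdot \frac{1}{5} \cdot 3 \cdot \frac{41}{2} = \frac{3}{10} \cdot \frac{41}{2} = \frac{123}{20}$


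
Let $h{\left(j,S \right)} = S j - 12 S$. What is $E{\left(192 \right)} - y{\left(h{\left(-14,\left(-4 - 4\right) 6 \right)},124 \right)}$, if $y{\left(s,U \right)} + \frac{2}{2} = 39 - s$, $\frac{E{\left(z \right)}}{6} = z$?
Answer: $2362$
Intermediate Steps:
$E{\left(z \right)} = 6 z$
$h{\left(j,S \right)} = - 12 S + S j$
$y{\left(s,U \right)} = 38 - s$ ($y{\left(s,U \right)} = -1 - \left(-39 + s\right) = 38 - s$)
$E{\left(192 \right)} - y{\left(h{\left(-14,\left(-4 - 4\right) 6 \right)},124 \right)} = 6 \cdot 192 - \left(38 - \left(-4 - 4\right) 6 \left(-12 - 14\right)\right) = 1152 - \left(38 - \left(-8\right) 6 \left(-26\right)\right) = 1152 - \left(38 - \left(-48\right) \left(-26\right)\right) = 1152 - \left(38 - 1248\right) = 1152 - -1210 = 1152 + 1210 = 2362$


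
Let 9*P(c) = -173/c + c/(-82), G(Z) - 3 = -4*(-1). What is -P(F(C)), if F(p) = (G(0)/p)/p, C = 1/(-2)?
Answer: 2495/3444 ≈ 0.72445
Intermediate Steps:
C = -½ ≈ -0.50000
G(Z) = 7 (G(Z) = 3 - 4*(-1) = 3 + 4 = 7)
F(p) = 7/p² (F(p) = (7/p)/p = 7/p²)
P(c) = -173/(9*c) - c/738 (P(c) = (-173/c + c/(-82))/9 = (-173/c + c*(-1/82))/9 = (-173/c - c/82)/9 = -173/(9*c) - c/738)
-P(F(C)) = -(-14186 - (7/(-½)²)²)/(738*(7/(-½)²)) = -(-14186 - (7*4)²)/(738*(7*4)) = -(-14186 - 1*28²)/(738*28) = -(-14186 - 1*784)/(738*28) = -(-14186 - 784)/(738*28) = -(-14970)/(738*28) = -1*(-2495/3444) = 2495/3444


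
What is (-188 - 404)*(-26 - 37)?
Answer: 37296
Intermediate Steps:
(-188 - 404)*(-26 - 37) = -592*(-63) = 37296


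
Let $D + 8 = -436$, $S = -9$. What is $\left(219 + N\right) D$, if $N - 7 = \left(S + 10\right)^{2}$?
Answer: $-100788$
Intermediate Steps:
$D = -444$ ($D = -8 - 436 = -444$)
$N = 8$ ($N = 7 + \left(-9 + 10\right)^{2} = 7 + 1^{2} = 7 + 1 = 8$)
$\left(219 + N\right) D = \left(219 + 8\right) \left(-444\right) = 227 \left(-444\right) = -100788$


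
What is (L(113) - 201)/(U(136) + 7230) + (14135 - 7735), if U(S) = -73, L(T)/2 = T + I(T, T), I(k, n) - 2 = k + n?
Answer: 45805281/7157 ≈ 6400.1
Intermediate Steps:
I(k, n) = 2 + k + n (I(k, n) = 2 + (k + n) = 2 + k + n)
L(T) = 4 + 6*T (L(T) = 2*(T + (2 + T + T)) = 2*(T + (2 + 2*T)) = 2*(2 + 3*T) = 4 + 6*T)
(L(113) - 201)/(U(136) + 7230) + (14135 - 7735) = ((4 + 6*113) - 201)/(-73 + 7230) + (14135 - 7735) = ((4 + 678) - 201)/7157 + 6400 = (682 - 201)*(1/7157) + 6400 = 481*(1/7157) + 6400 = 481/7157 + 6400 = 45805281/7157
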